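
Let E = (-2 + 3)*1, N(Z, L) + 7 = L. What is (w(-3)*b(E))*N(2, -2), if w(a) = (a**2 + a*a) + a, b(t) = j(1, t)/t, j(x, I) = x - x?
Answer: 0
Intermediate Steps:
N(Z, L) = -7 + L
j(x, I) = 0
E = 1 (E = 1*1 = 1)
b(t) = 0 (b(t) = 0/t = 0)
w(a) = a + 2*a**2 (w(a) = (a**2 + a**2) + a = 2*a**2 + a = a + 2*a**2)
(w(-3)*b(E))*N(2, -2) = (-3*(1 + 2*(-3))*0)*(-7 - 2) = (-3*(1 - 6)*0)*(-9) = (-3*(-5)*0)*(-9) = (15*0)*(-9) = 0*(-9) = 0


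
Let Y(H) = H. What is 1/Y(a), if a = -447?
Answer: -1/447 ≈ -0.0022371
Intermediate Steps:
1/Y(a) = 1/(-447) = -1/447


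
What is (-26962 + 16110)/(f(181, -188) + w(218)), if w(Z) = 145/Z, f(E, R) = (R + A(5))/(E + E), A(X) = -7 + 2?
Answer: -53524777/651 ≈ -82219.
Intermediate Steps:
A(X) = -5
f(E, R) = (-5 + R)/(2*E) (f(E, R) = (R - 5)/(E + E) = (-5 + R)/((2*E)) = (-5 + R)*(1/(2*E)) = (-5 + R)/(2*E))
(-26962 + 16110)/(f(181, -188) + w(218)) = (-26962 + 16110)/((1/2)*(-5 - 188)/181 + 145/218) = -10852/((1/2)*(1/181)*(-193) + 145*(1/218)) = -10852/(-193/362 + 145/218) = -10852/2604/19729 = -10852*19729/2604 = -53524777/651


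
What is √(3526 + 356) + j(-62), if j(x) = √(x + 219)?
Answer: √157 + √3882 ≈ 74.836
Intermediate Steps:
j(x) = √(219 + x)
√(3526 + 356) + j(-62) = √(3526 + 356) + √(219 - 62) = √3882 + √157 = √157 + √3882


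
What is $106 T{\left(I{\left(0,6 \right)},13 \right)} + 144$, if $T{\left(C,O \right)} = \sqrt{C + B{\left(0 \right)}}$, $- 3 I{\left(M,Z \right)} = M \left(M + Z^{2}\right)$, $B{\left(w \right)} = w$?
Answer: $144$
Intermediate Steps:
$I{\left(M,Z \right)} = - \frac{M \left(M + Z^{2}\right)}{3}$
$T{\left(C,O \right)} = \sqrt{C}$ ($T{\left(C,O \right)} = \sqrt{C + 0} = \sqrt{C}$)
$106 T{\left(I{\left(0,6 \right)},13 \right)} + 144 = 106 \sqrt{\left(- \frac{1}{3}\right) 0 \left(0 + 6^{2}\right)} + 144 = 106 \sqrt{\left(- \frac{1}{3}\right) 0 \left(0 + 36\right)} + 144 = 106 \sqrt{\left(- \frac{1}{3}\right) 0 \cdot 36} + 144 = 106 \sqrt{0} + 144 = 106 \cdot 0 + 144 = 0 + 144 = 144$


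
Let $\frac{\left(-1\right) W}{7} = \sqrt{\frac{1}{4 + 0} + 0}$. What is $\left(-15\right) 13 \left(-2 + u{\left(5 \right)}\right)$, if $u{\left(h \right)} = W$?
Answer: $\frac{2145}{2} \approx 1072.5$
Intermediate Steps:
$W = - \frac{7}{2}$ ($W = - 7 \sqrt{\frac{1}{4 + 0} + 0} = - 7 \sqrt{\frac{1}{4} + 0} = - \frac{7}{2} \approx -3.5$)
$u{\left(h \right)} = - \frac{7}{2}$
$\left(-15\right) 13 \left(-2 + u{\left(5 \right)}\right) = \left(-15\right) 13 \left(-2 - \frac{7}{2}\right) = \left(-195\right) \left(- \frac{11}{2}\right) = \frac{2145}{2}$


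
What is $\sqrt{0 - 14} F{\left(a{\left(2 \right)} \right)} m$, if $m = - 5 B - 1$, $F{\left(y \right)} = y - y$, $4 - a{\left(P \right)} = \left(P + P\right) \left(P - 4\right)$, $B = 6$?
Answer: $0$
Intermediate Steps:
$a{\left(P \right)} = 4 - 2 P \left(-4 + P\right)$ ($a{\left(P \right)} = 4 - \left(P + P\right) \left(P - 4\right) = 4 - 2 P \left(-4 + P\right)$)
$F{\left(y \right)} = 0$
$m = -31$ ($m = \left(-5\right) 6 - 1 = -30 - 1 = -31$)
$\sqrt{0 - 14} F{\left(a{\left(2 \right)} \right)} m = \sqrt{0 - 14} \cdot 0 \left(-31\right) = \sqrt{-14} \cdot 0 \left(-31\right) = i \sqrt{14} \cdot 0 \left(-31\right) = 0 \left(-31\right) = 0$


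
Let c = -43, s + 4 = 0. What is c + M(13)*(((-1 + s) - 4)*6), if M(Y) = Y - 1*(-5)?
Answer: -1015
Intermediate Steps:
s = -4 (s = -4 + 0 = -4)
M(Y) = 5 + Y (M(Y) = Y + 5 = 5 + Y)
c + M(13)*(((-1 + s) - 4)*6) = -43 + (5 + 13)*(((-1 - 4) - 4)*6) = -43 + 18*((-5 - 4)*6) = -43 + 18*(-9*6) = -43 + 18*(-54) = -43 - 972 = -1015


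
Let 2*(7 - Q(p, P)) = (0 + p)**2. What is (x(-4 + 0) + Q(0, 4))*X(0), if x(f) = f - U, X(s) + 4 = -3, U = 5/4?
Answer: -49/4 ≈ -12.250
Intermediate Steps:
U = 5/4 (U = 5*(1/4) = 5/4 ≈ 1.2500)
Q(p, P) = 7 - p**2/2 (Q(p, P) = 7 - (0 + p)**2/2 = 7 - p**2/2)
X(s) = -7 (X(s) = -4 - 3 = -7)
x(f) = -5/4 + f (x(f) = f - 1*5/4 = f - 5/4 = -5/4 + f)
(x(-4 + 0) + Q(0, 4))*X(0) = ((-5/4 + (-4 + 0)) + (7 - 1/2*0**2))*(-7) = ((-5/4 - 4) + (7 - 1/2*0))*(-7) = (-21/4 + (7 + 0))*(-7) = (-21/4 + 7)*(-7) = (7/4)*(-7) = -49/4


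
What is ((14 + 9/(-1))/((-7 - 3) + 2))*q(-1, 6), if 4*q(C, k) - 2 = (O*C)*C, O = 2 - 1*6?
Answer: 5/16 ≈ 0.31250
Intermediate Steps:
O = -4 (O = 2 - 6 = -4)
q(C, k) = 1/2 - C**2 (q(C, k) = 1/2 + ((-4*C)*C)/4 = 1/2 + (-4*C**2)/4 = 1/2 - C**2)
((14 + 9/(-1))/((-7 - 3) + 2))*q(-1, 6) = ((14 + 9/(-1))/((-7 - 3) + 2))*(1/2 - 1*(-1)**2) = ((14 + 9*(-1))/(-10 + 2))*(1/2 - 1*1) = ((14 - 9)/(-8))*(1/2 - 1) = (5*(-1/8))*(-1/2) = -5/8*(-1/2) = 5/16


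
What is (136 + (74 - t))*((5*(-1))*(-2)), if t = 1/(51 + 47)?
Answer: 102895/49 ≈ 2099.9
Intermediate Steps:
t = 1/98 ≈ 0.010204
(136 + (74 - t))*((5*(-1))*(-2)) = (136 + (74 - 1*1/98))*((5*(-1))*(-2)) = (136 + (74 - 1/98))*(-5*(-2)) = (136 + 7251/98)*10 = (20579/98)*10 = 102895/49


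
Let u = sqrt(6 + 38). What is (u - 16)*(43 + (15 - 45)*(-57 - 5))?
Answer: -30448 + 3806*sqrt(11) ≈ -17825.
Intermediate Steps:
u = 2*sqrt(11) (u = sqrt(44) = 2*sqrt(11) ≈ 6.6332)
(u - 16)*(43 + (15 - 45)*(-57 - 5)) = (2*sqrt(11) - 16)*(43 + (15 - 45)*(-57 - 5)) = (-16 + 2*sqrt(11))*(43 - 30*(-62)) = (-16 + 2*sqrt(11))*(43 + 1860) = (-16 + 2*sqrt(11))*1903 = -30448 + 3806*sqrt(11)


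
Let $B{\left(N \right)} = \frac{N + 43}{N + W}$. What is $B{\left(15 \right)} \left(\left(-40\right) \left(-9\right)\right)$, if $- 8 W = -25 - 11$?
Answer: $\frac{13920}{13} \approx 1070.8$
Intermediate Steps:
$W = \frac{9}{2}$ ($W = - \frac{-25 - 11}{8} = \left(- \frac{1}{8}\right) \left(-36\right) = \frac{9}{2} \approx 4.5$)
$B{\left(N \right)} = \frac{43 + N}{\frac{9}{2} + N}$ ($B{\left(N \right)} = \frac{N + 43}{N + \frac{9}{2}} = \frac{43 + N}{\frac{9}{2} + N}$)
$B{\left(15 \right)} \left(\left(-40\right) \left(-9\right)\right) = \frac{2 \left(43 + 15\right)}{9 + 2 \cdot 15} \left(\left(-40\right) \left(-9\right)\right) = 2 \frac{1}{9 + 30} \cdot 58 \cdot 360 = 2 \cdot \frac{1}{39} \cdot 58 \cdot 360 = \frac{116}{39} \cdot 360 = \frac{13920}{13}$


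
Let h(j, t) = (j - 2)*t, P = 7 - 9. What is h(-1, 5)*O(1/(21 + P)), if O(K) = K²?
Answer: -15/361 ≈ -0.041551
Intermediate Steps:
P = -2
h(j, t) = t*(-2 + j) (h(j, t) = (-2 + j)*t = t*(-2 + j))
h(-1, 5)*O(1/(21 + P)) = (5*(-2 - 1))*(1/(21 - 2))² = (5*(-3))*(1/19)² = -15*(1/19)² = -15*1/361 = -15/361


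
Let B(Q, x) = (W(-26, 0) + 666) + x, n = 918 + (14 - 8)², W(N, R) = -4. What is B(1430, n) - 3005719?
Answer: -3004103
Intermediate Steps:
n = 954 (n = 918 + 6² = 918 + 36 = 954)
B(Q, x) = 662 + x (B(Q, x) = (-4 + 666) + x = 662 + x)
B(1430, n) - 3005719 = (662 + 954) - 3005719 = 1616 - 3005719 = -3004103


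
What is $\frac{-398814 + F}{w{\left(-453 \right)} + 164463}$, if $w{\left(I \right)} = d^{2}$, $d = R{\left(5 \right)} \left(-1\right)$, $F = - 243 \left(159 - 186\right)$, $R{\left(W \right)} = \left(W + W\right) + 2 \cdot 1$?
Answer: $- \frac{130751}{54869} \approx -2.383$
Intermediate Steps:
$R{\left(W \right)} = 2 + 2 W$ ($R{\left(W \right)} = 2 W + 2 = 2 + 2 W$)
$F = 6561$ ($F = \left(-243\right) \left(-27\right) = 6561$)
$d = -12$ ($d = \left(2 + 2 \cdot 5\right) \left(-1\right) = \left(2 + 10\right) \left(-1\right) = 12 \left(-1\right) = -12$)
$w{\left(I \right)} = 144$ ($w{\left(I \right)} = \left(-12\right)^{2} = 144$)
$\frac{-398814 + F}{w{\left(-453 \right)} + 164463} = \frac{-398814 + 6561}{144 + 164463} = - \frac{392253}{164607} = \left(-392253\right) \frac{1}{164607} = - \frac{130751}{54869}$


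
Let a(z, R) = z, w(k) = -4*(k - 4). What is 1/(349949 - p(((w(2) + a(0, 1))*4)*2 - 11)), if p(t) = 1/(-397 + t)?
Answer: 344/120382457 ≈ 2.8576e-6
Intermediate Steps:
w(k) = 16 - 4*k (w(k) = -4*(-4 + k) = 16 - 4*k)
1/(349949 - p(((w(2) + a(0, 1))*4)*2 - 11)) = 1/(349949 - 1/(-397 + ((((16 - 4*2) + 0)*4)*2 - 11))) = 1/(349949 - 1/(-397 + ((((16 - 8) + 0)*4)*2 - 11))) = 1/(349949 - 1/(-397 + (((8 + 0)*4)*2 - 11))) = 1/(349949 - 1/(-397 + ((8*4)*2 - 11))) = 1/(349949 - 1/(-397 + (32*2 - 11))) = 1/(349949 - 1/(-397 + (64 - 11))) = 1/(349949 - 1/(-397 + 53)) = 1/(349949 - 1/(-344)) = 1/(349949 - 1*(-1/344)) = 1/(349949 + 1/344) = 1/(120382457/344) = 344/120382457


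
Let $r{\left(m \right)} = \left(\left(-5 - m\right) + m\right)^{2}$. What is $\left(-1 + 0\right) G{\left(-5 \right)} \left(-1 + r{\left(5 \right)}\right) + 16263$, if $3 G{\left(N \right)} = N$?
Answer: $16303$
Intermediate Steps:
$G{\left(N \right)} = \frac{N}{3}$
$r{\left(m \right)} = 25$ ($r{\left(m \right)} = \left(-5\right)^{2} = 25$)
$\left(-1 + 0\right) G{\left(-5 \right)} \left(-1 + r{\left(5 \right)}\right) + 16263 = \left(-1 + 0\right) \frac{1}{3} \left(-5\right) \left(-1 + 25\right) + 16263 = \left(-1\right) \left(- \frac{5}{3}\right) 24 + 16263 = \frac{5}{3} \cdot 24 + 16263 = 40 + 16263 = 16303$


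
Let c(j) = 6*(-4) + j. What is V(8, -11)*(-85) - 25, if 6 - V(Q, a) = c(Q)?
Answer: -1895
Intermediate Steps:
c(j) = -24 + j
V(Q, a) = 30 - Q (V(Q, a) = 6 - (-24 + Q) = 6 + (24 - Q) = 30 - Q)
V(8, -11)*(-85) - 25 = (30 - 1*8)*(-85) - 25 = (30 - 8)*(-85) - 25 = 22*(-85) - 25 = -1870 - 25 = -1895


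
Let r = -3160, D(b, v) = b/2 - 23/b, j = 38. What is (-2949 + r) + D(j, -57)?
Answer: -231443/38 ≈ -6090.6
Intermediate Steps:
D(b, v) = b/2 - 23/b (D(b, v) = b*(½) - 23/b = b/2 - 23/b)
(-2949 + r) + D(j, -57) = (-2949 - 3160) + ((½)*38 - 23/38) = -6109 + (19 - 23*1/38) = -6109 + (19 - 23/38) = -6109 + 699/38 = -231443/38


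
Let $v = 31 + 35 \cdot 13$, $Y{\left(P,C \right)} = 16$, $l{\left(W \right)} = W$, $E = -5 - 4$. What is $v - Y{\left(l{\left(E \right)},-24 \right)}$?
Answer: $470$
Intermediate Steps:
$E = -9$ ($E = -5 - 4 = -9$)
$v = 486$ ($v = 31 + 455 = 486$)
$v - Y{\left(l{\left(E \right)},-24 \right)} = 486 - 16 = 470$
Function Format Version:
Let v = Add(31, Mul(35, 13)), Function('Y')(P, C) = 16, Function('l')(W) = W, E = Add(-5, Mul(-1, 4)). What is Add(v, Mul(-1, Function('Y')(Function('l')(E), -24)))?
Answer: 470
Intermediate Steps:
E = -9 (E = Add(-5, -4) = -9)
v = 486 (v = Add(31, 455) = 486)
Add(v, Mul(-1, Function('Y')(Function('l')(E), -24))) = Add(486, Mul(-1, 16)) = Add(486, -16) = 470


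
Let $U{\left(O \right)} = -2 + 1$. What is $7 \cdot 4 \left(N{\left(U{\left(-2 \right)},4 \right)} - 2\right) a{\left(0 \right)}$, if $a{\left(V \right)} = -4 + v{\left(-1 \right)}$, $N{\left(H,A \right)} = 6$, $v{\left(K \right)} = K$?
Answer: $-560$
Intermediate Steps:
$U{\left(O \right)} = -1$
$a{\left(V \right)} = -5$ ($a{\left(V \right)} = -4 - 1 = -5$)
$7 \cdot 4 \left(N{\left(U{\left(-2 \right)},4 \right)} - 2\right) a{\left(0 \right)} = 7 \cdot 4 \left(6 - 2\right) \left(-5\right) = 28 \cdot 4 \left(-5\right) = 28 \left(-20\right) = -560$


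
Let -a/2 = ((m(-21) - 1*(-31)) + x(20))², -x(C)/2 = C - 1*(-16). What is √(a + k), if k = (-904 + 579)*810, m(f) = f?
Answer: I*√270938 ≈ 520.52*I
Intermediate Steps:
x(C) = -32 - 2*C (x(C) = -2*(C - 1*(-16)) = -2*(C + 16) = -2*(16 + C) = -32 - 2*C)
k = -263250 (k = -325*810 = -263250)
a = -7688 (a = -2*((-21 - 1*(-31)) + (-32 - 2*20))² = -2*((-21 + 31) + (-32 - 40))² = -2*(10 - 72)² = -2*(-62)² = -2*3844 = -7688)
√(a + k) = √(-7688 - 263250) = √(-270938) = I*√270938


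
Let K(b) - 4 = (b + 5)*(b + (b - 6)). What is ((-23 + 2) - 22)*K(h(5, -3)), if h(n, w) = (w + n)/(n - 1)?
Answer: 2021/2 ≈ 1010.5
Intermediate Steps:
h(n, w) = (n + w)/(-1 + n)
K(b) = 4 + (-6 + 2*b)*(5 + b) (K(b) = 4 + (b + 5)*(b + (b - 6)) = 4 + (5 + b)*(b + (-6 + b)) = 4 + (5 + b)*(-6 + 2*b) = 4 + (-6 + 2*b)*(5 + b))
((-23 + 2) - 22)*K(h(5, -3)) = ((-23 + 2) - 22)*(-26 + 2*((5 - 3)/(-1 + 5))² + 4*((5 - 3)/(-1 + 5))) = (-21 - 22)*(-26 + 2*(2/4)² + 4*(2/4)) = -43*(-26 + 2*((¼)*2)² + 4*((¼)*2)) = -43*(-26 + 2*(½)² + 4*(½)) = -43*(-26 + 2*(¼) + 2) = -43*(-26 + ½ + 2) = -43*(-47/2) = 2021/2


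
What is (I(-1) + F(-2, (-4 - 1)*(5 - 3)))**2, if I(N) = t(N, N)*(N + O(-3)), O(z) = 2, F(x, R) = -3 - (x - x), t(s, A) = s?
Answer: 16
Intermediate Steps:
F(x, R) = -3 (F(x, R) = -3 - 1*0 = -3 + 0 = -3)
I(N) = N*(2 + N) (I(N) = N*(N + 2) = N*(2 + N))
(I(-1) + F(-2, (-4 - 1)*(5 - 3)))**2 = (-(2 - 1) - 3)**2 = (-1*1 - 3)**2 = (-1 - 3)**2 = (-4)**2 = 16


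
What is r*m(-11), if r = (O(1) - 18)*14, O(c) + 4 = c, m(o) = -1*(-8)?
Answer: -2352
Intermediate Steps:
m(o) = 8
O(c) = -4 + c
r = -294 (r = ((-4 + 1) - 18)*14 = (-3 - 18)*14 = -21*14 = -294)
r*m(-11) = -294*8 = -2352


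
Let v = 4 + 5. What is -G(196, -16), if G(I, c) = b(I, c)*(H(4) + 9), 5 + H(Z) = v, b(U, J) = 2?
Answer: -26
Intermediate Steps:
v = 9
H(Z) = 4 (H(Z) = -5 + 9 = 4)
G(I, c) = 26 (G(I, c) = 2*(4 + 9) = 2*13 = 26)
-G(196, -16) = -1*26 = -26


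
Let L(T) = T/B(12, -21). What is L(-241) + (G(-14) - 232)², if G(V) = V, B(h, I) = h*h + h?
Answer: 9440255/156 ≈ 60514.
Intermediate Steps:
B(h, I) = h + h² (B(h, I) = h² + h = h + h²)
L(T) = T/156 (L(T) = T/((12*(1 + 12))) = T/((12*13)) = T/156)
L(-241) + (G(-14) - 232)² = (1/156)*(-241) + (-14 - 232)² = -241/156 + (-246)² = -241/156 + 60516 = 9440255/156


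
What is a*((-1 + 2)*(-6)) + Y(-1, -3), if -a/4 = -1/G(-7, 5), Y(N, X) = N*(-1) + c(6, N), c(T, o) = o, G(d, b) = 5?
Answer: -24/5 ≈ -4.8000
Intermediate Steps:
Y(N, X) = 0 (Y(N, X) = N*(-1) + N = -N + N = 0)
a = 4/5 (a = -(-4)/5 = -4*(-1/5) = 4/5 ≈ 0.80000)
a*((-1 + 2)*(-6)) + Y(-1, -3) = 4*((-1 + 2)*(-6))/5 + 0 = 4*(1*(-6))/5 + 0 = (4/5)*(-6) + 0 = -24/5 + 0 = -24/5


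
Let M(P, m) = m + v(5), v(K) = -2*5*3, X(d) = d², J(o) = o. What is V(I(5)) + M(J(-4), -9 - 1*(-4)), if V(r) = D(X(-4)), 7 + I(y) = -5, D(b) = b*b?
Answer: 221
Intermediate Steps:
D(b) = b²
I(y) = -12 (I(y) = -7 - 5 = -12)
v(K) = -30 (v(K) = -10*3 = -30)
M(P, m) = -30 + m (M(P, m) = m - 30 = -30 + m)
V(r) = 256 (V(r) = ((-4)²)² = 16² = 256)
V(I(5)) + M(J(-4), -9 - 1*(-4)) = 256 + (-30 + (-9 - 1*(-4))) = 256 + (-30 + (-9 + 4)) = 256 + (-30 - 5) = 256 - 35 = 221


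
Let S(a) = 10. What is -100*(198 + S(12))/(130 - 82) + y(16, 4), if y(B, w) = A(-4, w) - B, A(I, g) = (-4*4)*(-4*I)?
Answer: -2116/3 ≈ -705.33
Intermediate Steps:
A(I, g) = 64*I (A(I, g) = -(-64)*I = 64*I)
y(B, w) = -256 - B (y(B, w) = 64*(-4) - B = -256 - B)
-100*(198 + S(12))/(130 - 82) + y(16, 4) = -100*(198 + 10)/(130 - 82) + (-256 - 1*16) = -20800/48 + (-256 - 16) = -20800/48 - 272 = -100*13/3 - 272 = -1300/3 - 272 = -2116/3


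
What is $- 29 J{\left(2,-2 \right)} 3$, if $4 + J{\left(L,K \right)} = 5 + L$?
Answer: $-261$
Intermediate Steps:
$J{\left(L,K \right)} = 1 + L$ ($J{\left(L,K \right)} = -4 + \left(5 + L\right) = 1 + L$)
$- 29 J{\left(2,-2 \right)} 3 = - 29 \left(1 + 2\right) 3 = \left(-29\right) 3 \cdot 3 = \left(-87\right) 3 = -261$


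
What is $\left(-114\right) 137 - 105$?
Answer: $-15723$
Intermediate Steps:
$\left(-114\right) 137 - 105 = -15618 - 105 = -15723$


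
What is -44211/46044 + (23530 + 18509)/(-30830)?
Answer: -549778141/236589420 ≈ -2.3238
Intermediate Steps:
-44211/46044 + (23530 + 18509)/(-30830) = -44211*1/46044 + 42039*(-1/30830) = -14737/15348 - 42039/30830 = -549778141/236589420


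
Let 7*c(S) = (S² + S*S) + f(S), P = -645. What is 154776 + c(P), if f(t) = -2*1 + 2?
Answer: 1915482/7 ≈ 2.7364e+5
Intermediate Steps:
f(t) = 0 (f(t) = -2 + 2 = 0)
c(S) = 2*S²/7 (c(S) = ((S² + S*S) + 0)/7 = ((S² + S²) + 0)/7 = (2*S² + 0)/7 = (2*S²)/7 = 2*S²/7)
154776 + c(P) = 154776 + (2/7)*(-645)² = 154776 + (2/7)*416025 = 154776 + 832050/7 = 1915482/7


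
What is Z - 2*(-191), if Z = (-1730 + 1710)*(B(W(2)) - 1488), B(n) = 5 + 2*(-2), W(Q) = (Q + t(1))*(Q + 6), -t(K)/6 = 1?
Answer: 30122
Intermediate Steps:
t(K) = -6 (t(K) = -6*1 = -6)
W(Q) = (-6 + Q)*(6 + Q) (W(Q) = (Q - 6)*(Q + 6) = (-6 + Q)*(6 + Q))
B(n) = 1 (B(n) = 5 - 4 = 1)
Z = 29740 (Z = (-1730 + 1710)*(1 - 1488) = -20*(-1487) = 29740)
Z - 2*(-191) = 29740 - 2*(-191) = 29740 + 382 = 30122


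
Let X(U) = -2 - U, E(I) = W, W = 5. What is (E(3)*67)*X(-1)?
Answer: -335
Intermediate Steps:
E(I) = 5
(E(3)*67)*X(-1) = (5*67)*(-2 - 1*(-1)) = 335*(-2 + 1) = 335*(-1) = -335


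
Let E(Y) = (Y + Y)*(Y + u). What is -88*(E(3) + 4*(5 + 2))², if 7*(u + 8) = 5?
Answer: -22528/49 ≈ -459.75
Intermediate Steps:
u = -51/7 (u = -8 + (⅐)*5 = -8 + 5/7 = -51/7 ≈ -7.2857)
E(Y) = 2*Y*(-51/7 + Y) (E(Y) = (Y + Y)*(Y - 51/7) = (2*Y)*(-51/7 + Y) = 2*Y*(-51/7 + Y))
-88*(E(3) + 4*(5 + 2))² = -88*((2/7)*3*(-51 + 7*3) + 4*(5 + 2))² = -88*((2/7)*3*(-51 + 21) + 4*7)² = -88*((2/7)*3*(-30) + 28)² = -88*(-180/7 + 28)² = -88*(16/7)² = -88*256/49 = -22528/49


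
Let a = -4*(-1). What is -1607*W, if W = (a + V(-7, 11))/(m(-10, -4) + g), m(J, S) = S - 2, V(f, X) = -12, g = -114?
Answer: -1607/15 ≈ -107.13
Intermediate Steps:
a = 4
m(J, S) = -2 + S
W = 1/15 (W = (4 - 12)/((-2 - 4) - 114) = -8/(-6 - 114) = -8/(-120) = -8*(-1/120) = 1/15 ≈ 0.066667)
-1607*W = -1607*1/15 = -1607/15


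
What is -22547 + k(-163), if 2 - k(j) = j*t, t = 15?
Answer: -20100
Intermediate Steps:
k(j) = 2 - 15*j (k(j) = 2 - j*15 = 2 - 15*j)
-22547 + k(-163) = -22547 + (2 - 15*(-163)) = -22547 + (2 + 2445) = -22547 + 2447 = -20100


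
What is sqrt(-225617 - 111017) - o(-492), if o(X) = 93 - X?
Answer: -585 + I*sqrt(336634) ≈ -585.0 + 580.2*I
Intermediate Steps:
sqrt(-225617 - 111017) - o(-492) = sqrt(-225617 - 111017) - (93 - 1*(-492)) = sqrt(-336634) - (93 + 492) = I*sqrt(336634) - 1*585 = I*sqrt(336634) - 585 = -585 + I*sqrt(336634)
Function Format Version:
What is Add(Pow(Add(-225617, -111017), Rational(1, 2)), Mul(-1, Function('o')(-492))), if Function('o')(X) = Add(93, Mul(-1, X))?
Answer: Add(-585, Mul(I, Pow(336634, Rational(1, 2)))) ≈ Add(-585.00, Mul(580.20, I))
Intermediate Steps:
Add(Pow(Add(-225617, -111017), Rational(1, 2)), Mul(-1, Function('o')(-492))) = Add(Pow(Add(-225617, -111017), Rational(1, 2)), Mul(-1, Add(93, Mul(-1, -492)))) = Add(Pow(-336634, Rational(1, 2)), Mul(-1, Add(93, 492))) = Add(Mul(I, Pow(336634, Rational(1, 2))), Mul(-1, 585)) = Add(Mul(I, Pow(336634, Rational(1, 2))), -585) = Add(-585, Mul(I, Pow(336634, Rational(1, 2))))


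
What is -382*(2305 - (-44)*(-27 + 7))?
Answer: -544350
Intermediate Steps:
-382*(2305 - (-44)*(-27 + 7)) = -382*(2305 - (-44)*(-20)) = -382*(2305 - 1*880) = -382*(2305 - 880) = -382*1425 = -544350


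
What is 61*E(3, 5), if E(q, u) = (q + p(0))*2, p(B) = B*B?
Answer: 366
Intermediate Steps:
p(B) = B²
E(q, u) = 2*q (E(q, u) = (q + 0²)*2 = (q + 0)*2 = q*2 = 2*q)
61*E(3, 5) = 61*(2*3) = 61*6 = 366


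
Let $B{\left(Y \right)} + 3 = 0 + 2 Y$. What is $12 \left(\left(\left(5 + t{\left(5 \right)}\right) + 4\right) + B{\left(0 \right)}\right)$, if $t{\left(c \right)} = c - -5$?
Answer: $192$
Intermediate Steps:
$B{\left(Y \right)} = -3 + 2 Y$ ($B{\left(Y \right)} = -3 + \left(0 + 2 Y\right) = -3 + 2 Y$)
$t{\left(c \right)} = 5 + c$ ($t{\left(c \right)} = c + 5 = 5 + c$)
$12 \left(\left(\left(5 + t{\left(5 \right)}\right) + 4\right) + B{\left(0 \right)}\right) = 12 \left(\left(\left(5 + \left(5 + 5\right)\right) + 4\right) + \left(-3 + 2 \cdot 0\right)\right) = 12 \left(\left(\left(5 + 10\right) + 4\right) + \left(-3 + 0\right)\right) = 12 \left(\left(15 + 4\right) - 3\right) = 12 \left(19 - 3\right) = 12 \cdot 16 = 192$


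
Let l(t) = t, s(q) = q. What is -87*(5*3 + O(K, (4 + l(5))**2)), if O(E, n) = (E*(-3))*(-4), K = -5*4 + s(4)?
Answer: 15399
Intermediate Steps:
K = -16 (K = -5*4 + 4 = -20 + 4 = -16)
O(E, n) = 12*E (O(E, n) = -3*E*(-4) = 12*E)
-87*(5*3 + O(K, (4 + l(5))**2)) = -87*(5*3 + 12*(-16)) = -87*(15 - 192) = -87*(-177) = 15399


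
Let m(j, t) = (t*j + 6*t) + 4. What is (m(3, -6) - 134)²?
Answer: 33856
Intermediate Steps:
m(j, t) = 4 + 6*t + j*t (m(j, t) = (j*t + 6*t) + 4 = (6*t + j*t) + 4 = 4 + 6*t + j*t)
(m(3, -6) - 134)² = ((4 + 6*(-6) + 3*(-6)) - 134)² = ((4 - 36 - 18) - 134)² = (-50 - 134)² = (-184)² = 33856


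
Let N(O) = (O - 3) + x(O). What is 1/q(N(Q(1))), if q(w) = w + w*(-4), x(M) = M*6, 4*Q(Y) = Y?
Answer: 4/15 ≈ 0.26667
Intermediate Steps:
Q(Y) = Y/4
x(M) = 6*M
N(O) = -3 + 7*O (N(O) = (O - 3) + 6*O = (-3 + O) + 6*O = -3 + 7*O)
q(w) = -3*w (q(w) = w - 4*w = -3*w)
1/q(N(Q(1))) = 1/(-3*(-3 + 7*((1/4)*1))) = 1/(-3*(-3 + 7*(1/4))) = 1/(-3*(-3 + 7/4)) = 1/(-3*(-5/4)) = 1/(15/4) = 4/15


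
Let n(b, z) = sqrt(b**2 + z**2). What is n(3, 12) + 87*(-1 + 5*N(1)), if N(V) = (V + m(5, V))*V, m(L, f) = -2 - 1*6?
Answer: -3132 + 3*sqrt(17) ≈ -3119.6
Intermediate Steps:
m(L, f) = -8 (m(L, f) = -2 - 6 = -8)
N(V) = V*(-8 + V) (N(V) = (V - 8)*V = (-8 + V)*V = V*(-8 + V))
n(3, 12) + 87*(-1 + 5*N(1)) = sqrt(3**2 + 12**2) + 87*(-1 + 5*(1*(-8 + 1))) = sqrt(9 + 144) + 87*(-1 + 5*(1*(-7))) = sqrt(153) + 87*(-1 + 5*(-7)) = 3*sqrt(17) + 87*(-1 - 35) = 3*sqrt(17) + 87*(-36) = 3*sqrt(17) - 3132 = -3132 + 3*sqrt(17)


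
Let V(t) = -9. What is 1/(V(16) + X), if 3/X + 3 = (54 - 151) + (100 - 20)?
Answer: -20/183 ≈ -0.10929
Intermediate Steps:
X = -3/20 (X = 3/(-3 + ((54 - 151) + (100 - 20))) = 3/(-3 + (-97 + 80)) = 3/(-3 - 17) = 3/(-20) = 3*(-1/20) = -3/20 ≈ -0.15000)
1/(V(16) + X) = 1/(-9 - 3/20) = 1/(-183/20) = -20/183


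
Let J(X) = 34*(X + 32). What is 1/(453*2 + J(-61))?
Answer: -1/80 ≈ -0.012500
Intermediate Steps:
J(X) = 1088 + 34*X (J(X) = 34*(32 + X) = 1088 + 34*X)
1/(453*2 + J(-61)) = 1/(453*2 + (1088 + 34*(-61))) = 1/(906 + (1088 - 2074)) = 1/(906 - 986) = 1/(-80) = -1/80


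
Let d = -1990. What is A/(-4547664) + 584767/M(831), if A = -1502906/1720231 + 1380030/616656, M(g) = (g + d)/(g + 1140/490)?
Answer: -2133135709867071888746928637/5073455519838999570816 ≈ -4.2045e+5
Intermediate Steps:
M(g) = (-1990 + g)/(114/49 + g) (M(g) = (g - 1990)/(g + 1140/490) = (-1990 + g)/(g + 1140*(1/490)) = (-1990 + g)/(g + 114/49) = (-1990 + g)/(114/49 + g))
A = 241199064099/176798461256 (A = -1502906*1/1720231 + 1380030*(1/616656) = -1502906/1720231 + 230005/102776 = 241199064099/176798461256 ≈ 1.3643)
A/(-4547664) + 584767/M(831) = (241199064099/176798461256)/(-4547664) + 584767/((49*(-1990 + 831)/(114 + 49*831))) = (241199064099/176798461256)*(-1/4547664) + 584767/((49*(-1159)/(114 + 40719))) = -26799896011/89335555278811776 + 584767/((49*(-1159)/40833)) = -26799896011/89335555278811776 + 584767/((49*(1/40833)*(-1159))) = -26799896011/89335555278811776 + 584767/(-56791/40833) = -26799896011/89335555278811776 + 584767*(-40833/56791) = -26799896011/89335555278811776 - 23877790911/56791 = -2133135709867071888746928637/5073455519838999570816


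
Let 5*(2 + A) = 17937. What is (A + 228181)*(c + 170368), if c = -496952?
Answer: -378455989888/5 ≈ -7.5691e+10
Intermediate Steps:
A = 17927/5 (A = -2 + (⅕)*17937 = -2 + 17937/5 = 17927/5 ≈ 3585.4)
(A + 228181)*(c + 170368) = (17927/5 + 228181)*(-496952 + 170368) = (1158832/5)*(-326584) = -378455989888/5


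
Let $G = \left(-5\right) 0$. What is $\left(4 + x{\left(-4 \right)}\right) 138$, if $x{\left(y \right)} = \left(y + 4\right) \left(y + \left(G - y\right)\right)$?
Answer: $552$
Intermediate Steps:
$G = 0$
$x{\left(y \right)} = 0$ ($x{\left(y \right)} = \left(y + 4\right) \left(y + \left(0 - y\right)\right) = \left(4 + y\right) \left(y - y\right) = \left(4 + y\right) 0 = 0$)
$\left(4 + x{\left(-4 \right)}\right) 138 = \left(4 + 0\right) 138 = 4 \cdot 138 = 552$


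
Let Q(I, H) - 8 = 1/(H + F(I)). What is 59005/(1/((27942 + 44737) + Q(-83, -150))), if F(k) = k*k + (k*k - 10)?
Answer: 58406191710835/13618 ≈ 4.2889e+9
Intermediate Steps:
F(k) = -10 + 2*k² (F(k) = k² + (k² - 10) = k² + (-10 + k²) = -10 + 2*k²)
Q(I, H) = 8 + 1/(-10 + H + 2*I²) (Q(I, H) = 8 + 1/(H + (-10 + 2*I²)) = 8 + 1/(-10 + H + 2*I²))
59005/(1/((27942 + 44737) + Q(-83, -150))) = 59005/(1/((27942 + 44737) + (-79 + 8*(-150) + 16*(-83)²)/(-10 - 150 + 2*(-83)²))) = 59005/(1/(72679 + (-79 - 1200 + 16*6889)/(-10 - 150 + 2*6889))) = 59005/(1/(72679 + (-79 - 1200 + 110224)/(-10 - 150 + 13778))) = 59005/(1/(72679 + 108945/13618)) = 59005/(1/(989851567/13618)) = 59005/(13618/989851567) = 59005*(989851567/13618) = 58406191710835/13618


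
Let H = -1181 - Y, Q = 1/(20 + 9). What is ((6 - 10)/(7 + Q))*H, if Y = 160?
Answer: 12963/17 ≈ 762.53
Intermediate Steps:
Q = 1/29 ≈ 0.034483
H = -1341 (H = -1181 - 1*160 = -1181 - 160 = -1341)
((6 - 10)/(7 + Q))*H = ((6 - 10)/(7 + 1/29))*(-1341) = -4/204/29*(-1341) = -4*29/204*(-1341) = -29/51*(-1341) = 12963/17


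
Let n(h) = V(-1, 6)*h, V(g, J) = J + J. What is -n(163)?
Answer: -1956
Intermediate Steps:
V(g, J) = 2*J
n(h) = 12*h (n(h) = (2*6)*h = 12*h)
-n(163) = -12*163 = -1*1956 = -1956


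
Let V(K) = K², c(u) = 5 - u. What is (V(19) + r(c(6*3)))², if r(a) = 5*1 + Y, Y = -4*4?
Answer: 122500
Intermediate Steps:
Y = -16
r(a) = -11 (r(a) = 5*1 - 16 = 5 - 16 = -11)
(V(19) + r(c(6*3)))² = (19² - 11)² = (361 - 11)² = 350² = 122500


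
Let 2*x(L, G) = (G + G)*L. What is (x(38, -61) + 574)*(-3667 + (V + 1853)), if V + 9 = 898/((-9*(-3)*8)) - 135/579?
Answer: 16531731340/5211 ≈ 3.1725e+6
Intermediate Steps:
x(L, G) = G*L (x(L, G) = ((G + G)*L)/2 = ((2*G)*L)/2 = (2*G*L)/2 = G*L)
V = -105799/20844 (V = -9 + (898/((-9*(-3)*8)) - 135/579) = -9 + (898/((27*8)) - 135*1/579) = -9 + (898/216 - 45/193) = -9 + (898*(1/216) - 45/193) = -9 + (449/108 - 45/193) = -9 + 81797/20844 = -105799/20844 ≈ -5.0758)
(x(38, -61) + 574)*(-3667 + (V + 1853)) = (-61*38 + 574)*(-3667 + (-105799/20844 + 1853)) = (-2318 + 574)*(-3667 + 38518133/20844) = -1744*(-37916815/20844) = 16531731340/5211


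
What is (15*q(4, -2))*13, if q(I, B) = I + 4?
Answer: 1560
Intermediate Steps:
q(I, B) = 4 + I
(15*q(4, -2))*13 = (15*(4 + 4))*13 = (15*8)*13 = 120*13 = 1560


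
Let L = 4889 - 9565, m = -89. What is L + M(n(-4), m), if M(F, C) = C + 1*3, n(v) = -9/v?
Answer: -4762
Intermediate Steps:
M(F, C) = 3 + C (M(F, C) = C + 3 = 3 + C)
L = -4676
L + M(n(-4), m) = -4676 + (3 - 89) = -4676 - 86 = -4762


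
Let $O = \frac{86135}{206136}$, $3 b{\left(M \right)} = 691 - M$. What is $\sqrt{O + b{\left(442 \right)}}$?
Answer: $\frac{\sqrt{2009408002}}{4908} \approx 9.1333$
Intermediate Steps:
$b{\left(M \right)} = \frac{691}{3} - \frac{M}{3}$ ($b{\left(M \right)} = \frac{691 - M}{3} = \frac{691}{3} - \frac{M}{3}$)
$O = \frac{12305}{29448}$ ($O = 86135 \cdot \frac{1}{206136} = \frac{12305}{29448} \approx 0.41786$)
$\sqrt{O + b{\left(442 \right)}} = \sqrt{\frac{12305}{29448} + \left(\frac{691}{3} - \frac{442}{3}\right)} = \sqrt{\frac{12305}{29448} + 83} = \sqrt{\frac{2456489}{29448}} = \frac{\sqrt{2009408002}}{4908}$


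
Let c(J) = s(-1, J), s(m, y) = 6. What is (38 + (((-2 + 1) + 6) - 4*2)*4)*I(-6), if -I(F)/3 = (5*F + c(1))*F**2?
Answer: 67392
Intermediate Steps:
c(J) = 6
I(F) = -3*F**2*(6 + 5*F) (I(F) = -3*(5*F + 6)*F**2 = -3*(6 + 5*F)*F**2 = -3*F**2*(6 + 5*F))
(38 + (((-2 + 1) + 6) - 4*2)*4)*I(-6) = (38 + (((-2 + 1) + 6) - 4*2)*4)*((-6)**2*(-18 - 15*(-6))) = (38 + ((-1 + 6) - 8)*4)*(36*(-18 + 90)) = (38 + (5 - 8)*4)*(36*72) = (38 - 3*4)*2592 = (38 - 12)*2592 = 26*2592 = 67392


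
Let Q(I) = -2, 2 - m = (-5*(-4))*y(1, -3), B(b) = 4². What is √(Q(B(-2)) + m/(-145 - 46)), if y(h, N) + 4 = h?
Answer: 2*I*√21201/191 ≈ 1.5247*I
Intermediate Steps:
B(b) = 16
y(h, N) = -4 + h
m = 62 (m = 2 - (-5*(-4))*(-4 + 1) = 2 - 20*(-3) = 2 - 1*(-60) = 2 + 60 = 62)
√(Q(B(-2)) + m/(-145 - 46)) = √(-2 + 62/(-145 - 46)) = √(-2 + 62/(-191)) = √(-2 + 62*(-1/191)) = √(-2 - 62/191) = √(-444/191) = 2*I*√21201/191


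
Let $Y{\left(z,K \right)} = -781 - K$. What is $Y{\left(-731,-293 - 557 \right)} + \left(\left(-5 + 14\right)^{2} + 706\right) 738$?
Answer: $580875$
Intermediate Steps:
$Y{\left(-731,-293 - 557 \right)} + \left(\left(-5 + 14\right)^{2} + 706\right) 738 = \left(-781 - \left(-293 - 557\right)\right) + \left(\left(-5 + 14\right)^{2} + 706\right) 738 = \left(-781 - \left(-293 - 557\right)\right) + \left(9^{2} + 706\right) 738 = \left(-781 - -850\right) + \left(81 + 706\right) 738 = \left(-781 + 850\right) + 787 \cdot 738 = 69 + 580806 = 580875$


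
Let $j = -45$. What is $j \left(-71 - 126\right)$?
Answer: $8865$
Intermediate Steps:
$j \left(-71 - 126\right) = - 45 \left(-71 - 126\right) = \left(-45\right) \left(-197\right) = 8865$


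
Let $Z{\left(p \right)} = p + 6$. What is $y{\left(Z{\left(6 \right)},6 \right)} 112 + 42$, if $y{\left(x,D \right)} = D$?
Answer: $714$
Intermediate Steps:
$Z{\left(p \right)} = 6 + p$
$y{\left(Z{\left(6 \right)},6 \right)} 112 + 42 = 6 \cdot 112 + 42 = 672 + 42 = 714$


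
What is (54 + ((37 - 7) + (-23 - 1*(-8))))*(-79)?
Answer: -5451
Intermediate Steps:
(54 + ((37 - 7) + (-23 - 1*(-8))))*(-79) = (54 + (30 + (-23 + 8)))*(-79) = (54 + (30 - 15))*(-79) = (54 + 15)*(-79) = 69*(-79) = -5451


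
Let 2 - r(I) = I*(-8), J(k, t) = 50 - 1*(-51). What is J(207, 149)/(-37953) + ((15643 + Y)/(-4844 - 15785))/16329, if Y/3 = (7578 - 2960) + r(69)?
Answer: -11734840856/4261501254591 ≈ -0.0027537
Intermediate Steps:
J(k, t) = 101 (J(k, t) = 50 + 51 = 101)
r(I) = 2 + 8*I (r(I) = 2 - I*(-8) = 2 - (-8)*I = 2 + 8*I)
Y = 15516 (Y = 3*((7578 - 2960) + (2 + 8*69)) = 3*(4618 + (2 + 552)) = 3*(4618 + 554) = 3*5172 = 15516)
J(207, 149)/(-37953) + ((15643 + Y)/(-4844 - 15785))/16329 = 101/(-37953) + ((15643 + 15516)/(-4844 - 15785))/16329 = 101*(-1/37953) + (31159/(-20629))*(1/16329) = -101/37953 + (31159*(-1/20629))*(1/16329) = -101/37953 - 31159/20629*1/16329 = -101/37953 - 31159/336850941 = -11734840856/4261501254591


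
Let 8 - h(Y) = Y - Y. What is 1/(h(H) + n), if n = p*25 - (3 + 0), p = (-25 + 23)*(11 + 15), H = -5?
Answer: -1/1295 ≈ -0.00077220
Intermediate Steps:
p = -52 (p = -2*26 = -52)
h(Y) = 8 (h(Y) = 8 - (Y - Y) = 8 - 1*0 = 8 + 0 = 8)
n = -1303 (n = -52*25 - (3 + 0) = -1300 - 1*3 = -1300 - 3 = -1303)
1/(h(H) + n) = 1/(8 - 1303) = 1/(-1295) = -1/1295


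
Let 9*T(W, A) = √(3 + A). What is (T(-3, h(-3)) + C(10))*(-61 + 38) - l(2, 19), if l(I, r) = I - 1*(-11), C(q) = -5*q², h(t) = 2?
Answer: 11487 - 23*√5/9 ≈ 11481.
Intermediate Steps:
T(W, A) = √(3 + A)/9
l(I, r) = 11 + I (l(I, r) = I + 11 = 11 + I)
(T(-3, h(-3)) + C(10))*(-61 + 38) - l(2, 19) = (√(3 + 2)/9 - 5*10²)*(-61 + 38) - (11 + 2) = (√5/9 - 5*100)*(-23) - 1*13 = (√5/9 - 500)*(-23) - 13 = (-500 + √5/9)*(-23) - 13 = (11500 - 23*√5/9) - 13 = 11487 - 23*√5/9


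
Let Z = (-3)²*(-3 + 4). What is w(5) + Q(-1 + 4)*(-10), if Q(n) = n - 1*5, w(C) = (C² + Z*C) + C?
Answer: 95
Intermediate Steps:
Z = 9 (Z = 9*1 = 9)
w(C) = C² + 10*C (w(C) = (C² + 9*C) + C = C² + 10*C)
Q(n) = -5 + n (Q(n) = n - 5 = -5 + n)
w(5) + Q(-1 + 4)*(-10) = 5*(10 + 5) + (-5 + (-1 + 4))*(-10) = 5*15 + (-5 + 3)*(-10) = 75 - 2*(-10) = 75 + 20 = 95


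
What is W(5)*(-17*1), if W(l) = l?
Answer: -85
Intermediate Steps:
W(5)*(-17*1) = 5*(-17*1) = 5*(-17) = -85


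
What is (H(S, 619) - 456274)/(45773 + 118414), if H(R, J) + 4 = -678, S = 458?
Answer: -456956/164187 ≈ -2.7831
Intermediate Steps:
H(R, J) = -682 (H(R, J) = -4 - 678 = -682)
(H(S, 619) - 456274)/(45773 + 118414) = (-682 - 456274)/(45773 + 118414) = -456956/164187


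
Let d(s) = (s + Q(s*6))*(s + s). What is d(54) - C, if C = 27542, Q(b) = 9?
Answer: -20738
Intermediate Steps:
d(s) = 2*s*(9 + s) (d(s) = (s + 9)*(s + s) = (9 + s)*(2*s) = 2*s*(9 + s))
d(54) - C = 2*54*(9 + 54) - 1*27542 = 2*54*63 - 27542 = 6804 - 27542 = -20738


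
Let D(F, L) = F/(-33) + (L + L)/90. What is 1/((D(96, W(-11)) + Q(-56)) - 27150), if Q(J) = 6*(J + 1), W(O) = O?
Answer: -495/13604161 ≈ -3.6386e-5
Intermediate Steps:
Q(J) = 6 + 6*J (Q(J) = 6*(1 + J) = 6 + 6*J)
D(F, L) = -F/33 + L/45 (D(F, L) = F*(-1/33) + (2*L)*(1/90) = -F/33 + L/45)
1/((D(96, W(-11)) + Q(-56)) - 27150) = 1/(((-1/33*96 + (1/45)*(-11)) + (6 + 6*(-56))) - 27150) = 1/(((-32/11 - 11/45) + (6 - 336)) - 27150) = 1/((-1561/495 - 330) - 27150) = 1/(-164911/495 - 27150) = 1/(-13604161/495) = -495/13604161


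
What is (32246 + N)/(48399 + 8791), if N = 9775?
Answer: 6003/8170 ≈ 0.73476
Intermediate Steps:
(32246 + N)/(48399 + 8791) = (32246 + 9775)/(48399 + 8791) = 42021/57190 = 42021*(1/57190) = 6003/8170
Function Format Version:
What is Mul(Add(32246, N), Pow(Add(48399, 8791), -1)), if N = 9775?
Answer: Rational(6003, 8170) ≈ 0.73476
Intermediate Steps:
Mul(Add(32246, N), Pow(Add(48399, 8791), -1)) = Mul(Add(32246, 9775), Pow(Add(48399, 8791), -1)) = Mul(42021, Pow(57190, -1)) = Mul(42021, Rational(1, 57190)) = Rational(6003, 8170)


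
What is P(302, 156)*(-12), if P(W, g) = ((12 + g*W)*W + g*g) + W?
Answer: -171073032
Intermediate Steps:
P(W, g) = W + g² + W*(12 + W*g) (P(W, g) = ((12 + W*g)*W + g²) + W = (W*(12 + W*g) + g²) + W = (g² + W*(12 + W*g)) + W = W + g² + W*(12 + W*g))
P(302, 156)*(-12) = (156² + 13*302 + 156*302²)*(-12) = (24336 + 3926 + 156*91204)*(-12) = (24336 + 3926 + 14227824)*(-12) = 14256086*(-12) = -171073032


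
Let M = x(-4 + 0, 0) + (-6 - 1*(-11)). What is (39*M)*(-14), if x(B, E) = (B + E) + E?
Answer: -546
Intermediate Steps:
x(B, E) = B + 2*E
M = 1 (M = ((-4 + 0) + 2*0) + (-6 - 1*(-11)) = (-4 + 0) + (-6 + 11) = -4 + 5 = 1)
(39*M)*(-14) = (39*1)*(-14) = 39*(-14) = -546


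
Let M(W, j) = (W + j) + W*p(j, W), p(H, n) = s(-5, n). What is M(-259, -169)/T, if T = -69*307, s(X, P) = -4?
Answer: -608/21183 ≈ -0.028702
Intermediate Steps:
p(H, n) = -4
M(W, j) = j - 3*W (M(W, j) = (W + j) + W*(-4) = (W + j) - 4*W = j - 3*W)
T = -21183 (T = -1*21183 = -21183)
M(-259, -169)/T = (-169 - 3*(-259))/(-21183) = (-169 + 777)*(-1/21183) = 608*(-1/21183) = -608/21183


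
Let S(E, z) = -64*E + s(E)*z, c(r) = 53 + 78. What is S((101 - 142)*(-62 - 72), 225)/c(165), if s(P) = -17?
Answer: -355441/131 ≈ -2713.3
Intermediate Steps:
c(r) = 131
S(E, z) = -64*E - 17*z
S((101 - 142)*(-62 - 72), 225)/c(165) = (-64*(101 - 142)*(-62 - 72) - 17*225)/131 = (-(-2624)*(-134) - 3825)*(1/131) = (-64*5494 - 3825)*(1/131) = (-351616 - 3825)*(1/131) = -355441*1/131 = -355441/131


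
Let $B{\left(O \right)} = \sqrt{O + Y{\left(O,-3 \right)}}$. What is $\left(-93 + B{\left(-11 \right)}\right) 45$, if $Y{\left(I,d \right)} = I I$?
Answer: $-4185 + 45 \sqrt{110} \approx -3713.0$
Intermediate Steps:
$Y{\left(I,d \right)} = I^{2}$
$B{\left(O \right)} = \sqrt{O + O^{2}}$
$\left(-93 + B{\left(-11 \right)}\right) 45 = \left(-93 + \sqrt{- 11 \left(1 - 11\right)}\right) 45 = \left(-93 + \sqrt{\left(-11\right) \left(-10\right)}\right) 45 = \left(-93 + \sqrt{110}\right) 45 = -4185 + 45 \sqrt{110}$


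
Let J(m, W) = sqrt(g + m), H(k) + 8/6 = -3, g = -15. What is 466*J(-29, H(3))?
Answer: 932*I*sqrt(11) ≈ 3091.1*I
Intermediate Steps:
H(k) = -13/3 (H(k) = -4/3 - 3 = -13/3)
J(m, W) = sqrt(-15 + m)
466*J(-29, H(3)) = 466*sqrt(-15 - 29) = 466*sqrt(-44) = 466*(2*I*sqrt(11)) = 932*I*sqrt(11)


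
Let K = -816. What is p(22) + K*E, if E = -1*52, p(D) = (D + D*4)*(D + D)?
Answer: 47272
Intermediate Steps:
p(D) = 10*D² (p(D) = (D + 4*D)*(2*D) = (5*D)*(2*D) = 10*D²)
E = -52
p(22) + K*E = 10*22² - 816*(-52) = 10*484 + 42432 = 4840 + 42432 = 47272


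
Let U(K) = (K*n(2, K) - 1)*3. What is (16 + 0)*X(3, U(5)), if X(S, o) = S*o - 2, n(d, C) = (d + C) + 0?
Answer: 4864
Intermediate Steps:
n(d, C) = C + d (n(d, C) = (C + d) + 0 = C + d)
U(K) = -3 + 3*K*(2 + K) (U(K) = (K*(K + 2) - 1)*3 = (K*(2 + K) - 1)*3 = (-1 + K*(2 + K))*3 = -3 + 3*K*(2 + K))
X(S, o) = -2 + S*o
(16 + 0)*X(3, U(5)) = (16 + 0)*(-2 + 3*(-3 + 3*5*(2 + 5))) = 16*(-2 + 3*(-3 + 3*5*7)) = 16*(-2 + 3*(-3 + 105)) = 16*(-2 + 3*102) = 16*(-2 + 306) = 16*304 = 4864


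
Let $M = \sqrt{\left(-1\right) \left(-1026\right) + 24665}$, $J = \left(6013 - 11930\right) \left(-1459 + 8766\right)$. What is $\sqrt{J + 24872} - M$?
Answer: $- \sqrt{25691} + 3 i \sqrt{4801183} \approx -160.28 + 6573.5 i$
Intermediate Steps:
$J = -43235519$ ($J = \left(-5917\right) 7307 = -43235519$)
$M = \sqrt{25691}$ ($M = \sqrt{1026 + 24665} = \sqrt{25691} \approx 160.28$)
$\sqrt{J + 24872} - M = \sqrt{-43235519 + 24872} - \sqrt{25691} = \sqrt{-43210647} - \sqrt{25691} = 3 i \sqrt{4801183} - \sqrt{25691} = - \sqrt{25691} + 3 i \sqrt{4801183}$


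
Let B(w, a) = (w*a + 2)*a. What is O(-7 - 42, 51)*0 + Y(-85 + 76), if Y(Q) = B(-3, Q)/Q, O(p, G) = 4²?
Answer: 29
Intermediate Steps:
B(w, a) = a*(2 + a*w) (B(w, a) = (a*w + 2)*a = (2 + a*w)*a = a*(2 + a*w))
O(p, G) = 16
Y(Q) = 2 - 3*Q (Y(Q) = (Q*(2 + Q*(-3)))/Q = (Q*(2 - 3*Q))/Q = 2 - 3*Q)
O(-7 - 42, 51)*0 + Y(-85 + 76) = 16*0 + (2 - 3*(-85 + 76)) = 0 + (2 - 3*(-9)) = 0 + (2 + 27) = 0 + 29 = 29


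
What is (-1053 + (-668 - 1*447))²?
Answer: 4700224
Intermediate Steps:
(-1053 + (-668 - 1*447))² = (-1053 + (-668 - 447))² = (-1053 - 1115)² = (-2168)² = 4700224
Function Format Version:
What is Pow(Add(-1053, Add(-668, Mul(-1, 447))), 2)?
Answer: 4700224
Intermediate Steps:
Pow(Add(-1053, Add(-668, Mul(-1, 447))), 2) = Pow(Add(-1053, Add(-668, -447)), 2) = Pow(Add(-1053, -1115), 2) = Pow(-2168, 2) = 4700224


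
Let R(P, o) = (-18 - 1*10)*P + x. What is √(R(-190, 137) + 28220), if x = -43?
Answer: √33497 ≈ 183.02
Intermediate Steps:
R(P, o) = -43 - 28*P (R(P, o) = (-18 - 1*10)*P - 43 = (-18 - 10)*P - 43 = -28*P - 43 = -43 - 28*P)
√(R(-190, 137) + 28220) = √((-43 - 28*(-190)) + 28220) = √((-43 + 5320) + 28220) = √(5277 + 28220) = √33497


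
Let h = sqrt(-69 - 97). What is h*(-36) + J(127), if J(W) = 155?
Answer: 155 - 36*I*sqrt(166) ≈ 155.0 - 463.83*I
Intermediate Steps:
h = I*sqrt(166) (h = sqrt(-166) = I*sqrt(166) ≈ 12.884*I)
h*(-36) + J(127) = (I*sqrt(166))*(-36) + 155 = -36*I*sqrt(166) + 155 = 155 - 36*I*sqrt(166)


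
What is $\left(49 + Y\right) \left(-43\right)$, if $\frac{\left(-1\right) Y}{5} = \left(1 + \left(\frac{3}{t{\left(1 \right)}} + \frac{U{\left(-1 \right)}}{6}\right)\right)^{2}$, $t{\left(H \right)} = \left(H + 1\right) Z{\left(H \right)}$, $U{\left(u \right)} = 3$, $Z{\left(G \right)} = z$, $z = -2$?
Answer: $- \frac{31777}{16} \approx -1986.1$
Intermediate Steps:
$Z{\left(G \right)} = -2$
$t{\left(H \right)} = -2 - 2 H$ ($t{\left(H \right)} = \left(H + 1\right) \left(-2\right) = \left(1 + H\right) \left(-2\right) = -2 - 2 H$)
$Y = - \frac{45}{16}$ ($Y = - 5 \left(1 + \left(\frac{3}{-2 - 2} + \frac{3}{6}\right)\right)^{2} = - 5 \left(1 + \left(\frac{3}{-2 - 2} + 3 \cdot \frac{1}{6}\right)\right)^{2} = - 5 \left(1 + \left(\frac{3}{-4} + \frac{1}{2}\right)\right)^{2} = - 5 \left(1 + \left(3 \left(- \frac{1}{4}\right) + \frac{1}{2}\right)\right)^{2} = - 5 \left(1 + \left(- \frac{3}{4} + \frac{1}{2}\right)\right)^{2} = - 5 \left(1 - \frac{1}{4}\right)^{2} = - 5 \left(\frac{3}{4}\right)^{2} = \left(-5\right) \frac{9}{16} = - \frac{45}{16} \approx -2.8125$)
$\left(49 + Y\right) \left(-43\right) = \left(49 - \frac{45}{16}\right) \left(-43\right) = \frac{739}{16} \left(-43\right) = - \frac{31777}{16}$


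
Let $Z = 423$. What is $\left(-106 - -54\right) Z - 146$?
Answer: $-22142$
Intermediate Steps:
$\left(-106 - -54\right) Z - 146 = \left(-106 - -54\right) 423 - 146 = \left(-106 + 54\right) 423 - 146 = \left(-52\right) 423 - 146 = -21996 - 146 = -22142$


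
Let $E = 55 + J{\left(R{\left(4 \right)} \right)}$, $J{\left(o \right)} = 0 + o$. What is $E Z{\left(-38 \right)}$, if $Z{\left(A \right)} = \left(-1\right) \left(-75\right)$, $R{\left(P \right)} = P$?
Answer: $4425$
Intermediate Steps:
$Z{\left(A \right)} = 75$
$J{\left(o \right)} = o$
$E = 59$ ($E = 55 + 4 = 59$)
$E Z{\left(-38 \right)} = 59 \cdot 75 = 4425$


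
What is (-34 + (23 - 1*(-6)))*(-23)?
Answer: 115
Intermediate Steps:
(-34 + (23 - 1*(-6)))*(-23) = (-34 + (23 + 6))*(-23) = (-34 + 29)*(-23) = -5*(-23) = 115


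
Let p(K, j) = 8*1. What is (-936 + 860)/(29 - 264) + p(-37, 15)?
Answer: 1956/235 ≈ 8.3234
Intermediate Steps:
p(K, j) = 8
(-936 + 860)/(29 - 264) + p(-37, 15) = (-936 + 860)/(29 - 264) + 8 = -76/(-235) + 8 = -76*(-1/235) + 8 = 76/235 + 8 = 1956/235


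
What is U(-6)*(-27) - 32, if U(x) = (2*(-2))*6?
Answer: 616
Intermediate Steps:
U(x) = -24 (U(x) = -4*6 = -24)
U(-6)*(-27) - 32 = -24*(-27) - 32 = 648 - 32 = 616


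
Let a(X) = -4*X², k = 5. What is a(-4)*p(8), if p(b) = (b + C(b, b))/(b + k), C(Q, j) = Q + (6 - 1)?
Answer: -1344/13 ≈ -103.38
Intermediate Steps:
C(Q, j) = 5 + Q (C(Q, j) = Q + 5 = 5 + Q)
p(b) = (5 + 2*b)/(5 + b) (p(b) = (b + (5 + b))/(b + 5) = (5 + 2*b)/(5 + b))
a(-4)*p(8) = (-4*(-4)²)*((5 + 2*8)/(5 + 8)) = (-4*16)*((5 + 16)/13) = -64*21/13 = -1344/13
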